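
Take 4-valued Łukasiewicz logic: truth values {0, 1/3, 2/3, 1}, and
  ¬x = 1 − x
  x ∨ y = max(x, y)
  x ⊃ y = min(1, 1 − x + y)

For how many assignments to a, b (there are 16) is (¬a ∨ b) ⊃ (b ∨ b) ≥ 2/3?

13

a = 0, b = 0 ↦ 0  <
a = 0, b = 1/3 ↦ 1/3  <
a = 0, b = 2/3 ↦ 2/3  ≥
a = 0, b = 1 ↦ 1  ≥
a = 1/3, b = 0 ↦ 1/3  <
a = 1/3, b = 1/3 ↦ 2/3  ≥
a = 1/3, b = 2/3 ↦ 1  ≥
a = 1/3, b = 1 ↦ 1  ≥
a = 2/3, b = 0 ↦ 2/3  ≥
a = 2/3, b = 1/3 ↦ 1  ≥
a = 2/3, b = 2/3 ↦ 1  ≥
a = 2/3, b = 1 ↦ 1  ≥
a = 1, b = 0 ↦ 1  ≥
a = 1, b = 1/3 ↦ 1  ≥
a = 1, b = 2/3 ↦ 1  ≥
a = 1, b = 1 ↦ 1  ≥
So 13 of the 16 assignments meet the threshold.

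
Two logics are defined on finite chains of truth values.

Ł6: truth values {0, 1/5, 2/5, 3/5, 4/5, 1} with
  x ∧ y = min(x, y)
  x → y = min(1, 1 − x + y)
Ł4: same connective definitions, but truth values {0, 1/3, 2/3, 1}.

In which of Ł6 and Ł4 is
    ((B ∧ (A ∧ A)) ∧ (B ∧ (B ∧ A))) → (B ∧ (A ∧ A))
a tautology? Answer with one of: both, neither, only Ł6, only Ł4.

In Ł6: every assignment gives 1 — tautology.
In Ł4: every assignment gives 1 — tautology.

both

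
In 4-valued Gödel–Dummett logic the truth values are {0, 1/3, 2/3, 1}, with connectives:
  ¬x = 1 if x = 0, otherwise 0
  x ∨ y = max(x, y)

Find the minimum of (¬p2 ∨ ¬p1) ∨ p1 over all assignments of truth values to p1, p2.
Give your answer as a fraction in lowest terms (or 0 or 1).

Take p1 = 1/3, p2 = 1/3:
¬p2 = ¬1/3 = 0
¬p1 = ¬1/3 = 0
¬p2 ∨ ¬p1 = 0 ∨ 0 = 0
(¬p2 ∨ ¬p1) ∨ p1 = 0 ∨ 1/3 = 1/3
No assignment yields a value below 1/3, so this is the minimum.

1/3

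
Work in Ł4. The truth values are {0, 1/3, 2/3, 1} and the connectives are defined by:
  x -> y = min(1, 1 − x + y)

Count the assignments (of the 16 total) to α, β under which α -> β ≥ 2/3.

13

α = 0, β = 0 ↦ 1  ≥
α = 0, β = 1/3 ↦ 1  ≥
α = 0, β = 2/3 ↦ 1  ≥
α = 0, β = 1 ↦ 1  ≥
α = 1/3, β = 0 ↦ 2/3  ≥
α = 1/3, β = 1/3 ↦ 1  ≥
α = 1/3, β = 2/3 ↦ 1  ≥
α = 1/3, β = 1 ↦ 1  ≥
α = 2/3, β = 0 ↦ 1/3  <
α = 2/3, β = 1/3 ↦ 2/3  ≥
α = 2/3, β = 2/3 ↦ 1  ≥
α = 2/3, β = 1 ↦ 1  ≥
α = 1, β = 0 ↦ 0  <
α = 1, β = 1/3 ↦ 1/3  <
α = 1, β = 2/3 ↦ 2/3  ≥
α = 1, β = 1 ↦ 1  ≥
So 13 of the 16 assignments meet the threshold.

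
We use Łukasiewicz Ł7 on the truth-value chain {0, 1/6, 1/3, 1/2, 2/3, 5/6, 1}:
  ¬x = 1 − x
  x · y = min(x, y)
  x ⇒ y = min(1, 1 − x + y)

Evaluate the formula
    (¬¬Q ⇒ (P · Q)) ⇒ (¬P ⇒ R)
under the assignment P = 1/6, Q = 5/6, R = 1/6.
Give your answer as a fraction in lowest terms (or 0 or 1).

1

¬Q = ¬5/6 = 1/6
¬¬Q = ¬1/6 = 5/6
P · Q = 1/6 · 5/6 = 1/6
¬¬Q ⇒ (P · Q) = 5/6 ⇒ 1/6 = 1/3
¬P = ¬1/6 = 5/6
¬P ⇒ R = 5/6 ⇒ 1/6 = 1/3
(¬¬Q ⇒ (P · Q)) ⇒ (¬P ⇒ R) = 1/3 ⇒ 1/3 = 1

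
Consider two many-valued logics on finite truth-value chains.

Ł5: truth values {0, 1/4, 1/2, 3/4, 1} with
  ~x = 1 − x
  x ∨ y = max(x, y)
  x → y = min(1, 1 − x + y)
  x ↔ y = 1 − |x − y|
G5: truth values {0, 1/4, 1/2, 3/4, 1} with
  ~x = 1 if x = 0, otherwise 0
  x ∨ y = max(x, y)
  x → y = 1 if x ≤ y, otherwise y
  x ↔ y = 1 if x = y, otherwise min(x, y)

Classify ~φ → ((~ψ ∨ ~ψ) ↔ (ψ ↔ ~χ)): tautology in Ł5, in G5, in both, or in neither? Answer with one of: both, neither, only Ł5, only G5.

neither

In Ł5: at φ = 0, ψ = 0, χ = 0 the value is 0 — not a tautology.
In G5: at φ = 0, ψ = 0, χ = 0 the value is 0 — not a tautology.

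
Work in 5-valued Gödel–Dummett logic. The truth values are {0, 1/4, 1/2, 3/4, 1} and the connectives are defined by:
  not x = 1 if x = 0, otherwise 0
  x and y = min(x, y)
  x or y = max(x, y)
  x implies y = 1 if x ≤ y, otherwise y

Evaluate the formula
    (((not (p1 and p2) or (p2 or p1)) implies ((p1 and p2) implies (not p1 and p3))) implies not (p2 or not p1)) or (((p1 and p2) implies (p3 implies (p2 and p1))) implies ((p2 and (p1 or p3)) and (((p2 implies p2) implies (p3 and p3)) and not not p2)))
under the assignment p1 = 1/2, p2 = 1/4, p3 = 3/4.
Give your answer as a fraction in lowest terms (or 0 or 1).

p1 and p2 = 1/2 and 1/4 = 1/4
not (p1 and p2) = not 1/4 = 0
p2 or p1 = 1/4 or 1/2 = 1/2
not (p1 and p2) or (p2 or p1) = 0 or 1/2 = 1/2
p1 and p2 = 1/2 and 1/4 = 1/4
not p1 = not 1/2 = 0
not p1 and p3 = 0 and 3/4 = 0
(p1 and p2) implies (not p1 and p3) = 1/4 implies 0 = 0
(not (p1 and p2) or (p2 or p1)) implies ((p1 and p2) implies (not p1 and p3)) = 1/2 implies 0 = 0
not p1 = not 1/2 = 0
p2 or not p1 = 1/4 or 0 = 1/4
not (p2 or not p1) = not 1/4 = 0
((not (p1 and p2) or (p2 or p1)) implies ((p1 and p2) implies (not p1 and p3))) implies not (p2 or not p1) = 0 implies 0 = 1
p1 and p2 = 1/2 and 1/4 = 1/4
p2 and p1 = 1/4 and 1/2 = 1/4
p3 implies (p2 and p1) = 3/4 implies 1/4 = 1/4
(p1 and p2) implies (p3 implies (p2 and p1)) = 1/4 implies 1/4 = 1
p1 or p3 = 1/2 or 3/4 = 3/4
p2 and (p1 or p3) = 1/4 and 3/4 = 1/4
p2 implies p2 = 1/4 implies 1/4 = 1
p3 and p3 = 3/4 and 3/4 = 3/4
(p2 implies p2) implies (p3 and p3) = 1 implies 3/4 = 3/4
not p2 = not 1/4 = 0
not not p2 = not 0 = 1
((p2 implies p2) implies (p3 and p3)) and not not p2 = 3/4 and 1 = 3/4
(p2 and (p1 or p3)) and (((p2 implies p2) implies (p3 and p3)) and not not p2) = 1/4 and 3/4 = 1/4
((p1 and p2) implies (p3 implies (p2 and p1))) implies ((p2 and (p1 or p3)) and (((p2 implies p2) implies (p3 and p3)) and not not p2)) = 1 implies 1/4 = 1/4
(((not (p1 and p2) or (p2 or p1)) implies ((p1 and p2) implies (not p1 and p3))) implies not (p2 or not p1)) or (((p1 and p2) implies (p3 implies (p2 and p1))) implies ((p2 and (p1 or p3)) and (((p2 implies p2) implies (p3 and p3)) and not not p2))) = 1 or 1/4 = 1

1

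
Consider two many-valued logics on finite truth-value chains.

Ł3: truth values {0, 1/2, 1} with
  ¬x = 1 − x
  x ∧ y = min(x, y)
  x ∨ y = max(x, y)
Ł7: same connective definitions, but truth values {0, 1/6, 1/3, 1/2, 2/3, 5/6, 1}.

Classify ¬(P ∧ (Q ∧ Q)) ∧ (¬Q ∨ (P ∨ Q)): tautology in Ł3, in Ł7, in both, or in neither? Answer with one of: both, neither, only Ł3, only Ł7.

neither

In Ł3: at P = 0, Q = 1/2 the value is 1/2 — not a tautology.
In Ł7: at P = 0, Q = 1/6 the value is 5/6 — not a tautology.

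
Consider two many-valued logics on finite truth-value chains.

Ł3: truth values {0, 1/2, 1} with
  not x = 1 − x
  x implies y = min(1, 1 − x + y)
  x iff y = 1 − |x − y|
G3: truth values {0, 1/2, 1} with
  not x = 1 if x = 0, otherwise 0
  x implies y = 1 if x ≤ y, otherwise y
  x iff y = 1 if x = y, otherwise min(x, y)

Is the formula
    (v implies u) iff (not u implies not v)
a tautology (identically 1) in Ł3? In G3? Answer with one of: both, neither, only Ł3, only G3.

In Ł3: every assignment gives 1 — tautology.
In G3: at u = 1/2, v = 1 the value is 1/2 — not a tautology.

only Ł3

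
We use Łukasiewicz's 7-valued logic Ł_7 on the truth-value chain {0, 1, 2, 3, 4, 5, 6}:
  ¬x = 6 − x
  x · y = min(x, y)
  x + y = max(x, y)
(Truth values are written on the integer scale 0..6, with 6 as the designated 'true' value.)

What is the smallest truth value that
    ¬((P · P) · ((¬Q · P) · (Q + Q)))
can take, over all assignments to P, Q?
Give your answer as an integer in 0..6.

3

Take P = 3, Q = 3:
P · P = 3 · 3 = 3
¬Q = ¬3 = 3
¬Q · P = 3 · 3 = 3
Q + Q = 3 + 3 = 3
(¬Q · P) · (Q + Q) = 3 · 3 = 3
(P · P) · ((¬Q · P) · (Q + Q)) = 3 · 3 = 3
¬((P · P) · ((¬Q · P) · (Q + Q))) = ¬3 = 3
No assignment yields a value below 3, so this is the minimum.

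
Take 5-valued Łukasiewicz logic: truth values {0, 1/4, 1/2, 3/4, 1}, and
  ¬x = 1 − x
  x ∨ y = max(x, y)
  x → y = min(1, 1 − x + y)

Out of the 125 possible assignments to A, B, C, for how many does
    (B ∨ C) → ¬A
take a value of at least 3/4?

value 1: 55 assignments (counts)
value 3/4: 24 assignments (counts)
value 1/2: 21 assignments
value 1/4: 16 assignments
value 0: 9 assignments
So 79 of the 125 assignments meet the threshold.

79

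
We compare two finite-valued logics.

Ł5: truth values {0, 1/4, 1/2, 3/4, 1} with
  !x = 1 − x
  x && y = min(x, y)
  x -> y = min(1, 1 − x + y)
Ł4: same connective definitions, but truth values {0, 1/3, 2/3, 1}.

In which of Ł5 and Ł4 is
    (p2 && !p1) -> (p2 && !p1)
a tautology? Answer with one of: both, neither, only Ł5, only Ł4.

In Ł5: every assignment gives 1 — tautology.
In Ł4: every assignment gives 1 — tautology.

both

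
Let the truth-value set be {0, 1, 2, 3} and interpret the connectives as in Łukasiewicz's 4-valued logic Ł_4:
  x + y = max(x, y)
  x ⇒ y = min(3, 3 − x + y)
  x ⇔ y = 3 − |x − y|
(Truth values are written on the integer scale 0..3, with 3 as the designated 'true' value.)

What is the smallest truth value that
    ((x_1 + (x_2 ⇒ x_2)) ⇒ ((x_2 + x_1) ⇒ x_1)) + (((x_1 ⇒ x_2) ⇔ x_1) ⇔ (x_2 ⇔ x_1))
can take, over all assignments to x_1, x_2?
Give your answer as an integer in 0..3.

2

Take x_1 = 0, x_2 = 1:
x_2 ⇒ x_2 = 1 ⇒ 1 = 3
x_1 + (x_2 ⇒ x_2) = 0 + 3 = 3
x_2 + x_1 = 1 + 0 = 1
(x_2 + x_1) ⇒ x_1 = 1 ⇒ 0 = 2
(x_1 + (x_2 ⇒ x_2)) ⇒ ((x_2 + x_1) ⇒ x_1) = 3 ⇒ 2 = 2
x_1 ⇒ x_2 = 0 ⇒ 1 = 3
(x_1 ⇒ x_2) ⇔ x_1 = 3 ⇔ 0 = 0
x_2 ⇔ x_1 = 1 ⇔ 0 = 2
((x_1 ⇒ x_2) ⇔ x_1) ⇔ (x_2 ⇔ x_1) = 0 ⇔ 2 = 1
((x_1 + (x_2 ⇒ x_2)) ⇒ ((x_2 + x_1) ⇒ x_1)) + (((x_1 ⇒ x_2) ⇔ x_1) ⇔ (x_2 ⇔ x_1)) = 2 + 1 = 2
No assignment yields a value below 2, so this is the minimum.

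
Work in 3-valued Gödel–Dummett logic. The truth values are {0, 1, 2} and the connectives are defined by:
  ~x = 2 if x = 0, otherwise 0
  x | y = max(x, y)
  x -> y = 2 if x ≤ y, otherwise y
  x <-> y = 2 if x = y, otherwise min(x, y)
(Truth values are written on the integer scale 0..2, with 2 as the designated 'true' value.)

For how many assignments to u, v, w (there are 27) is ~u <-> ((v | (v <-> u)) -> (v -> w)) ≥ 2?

10

value 2: 10 assignments (counts)
value 1: 1 assignment
value 0: 16 assignments
So 10 of the 27 assignments meet the threshold.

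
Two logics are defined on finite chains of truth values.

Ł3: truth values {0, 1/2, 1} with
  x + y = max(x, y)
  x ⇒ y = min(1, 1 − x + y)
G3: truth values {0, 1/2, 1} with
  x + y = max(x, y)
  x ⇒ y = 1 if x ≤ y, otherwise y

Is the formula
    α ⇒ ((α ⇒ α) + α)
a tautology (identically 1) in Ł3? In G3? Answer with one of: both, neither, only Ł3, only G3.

In Ł3: every assignment gives 1 — tautology.
In G3: every assignment gives 1 — tautology.

both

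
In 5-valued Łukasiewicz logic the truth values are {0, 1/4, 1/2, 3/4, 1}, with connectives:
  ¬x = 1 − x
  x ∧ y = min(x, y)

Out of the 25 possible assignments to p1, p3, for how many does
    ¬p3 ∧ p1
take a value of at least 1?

1

value 1: 1 assignment (counts)
value 3/4: 3 assignments
value 1/2: 5 assignments
value 1/4: 7 assignments
value 0: 9 assignments
So 1 of the 25 assignments meets the threshold.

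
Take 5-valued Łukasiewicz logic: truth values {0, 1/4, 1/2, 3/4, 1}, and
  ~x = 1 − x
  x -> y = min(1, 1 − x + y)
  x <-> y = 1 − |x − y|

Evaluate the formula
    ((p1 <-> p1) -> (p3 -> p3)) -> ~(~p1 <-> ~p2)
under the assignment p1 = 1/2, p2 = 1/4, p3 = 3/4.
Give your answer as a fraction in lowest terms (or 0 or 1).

1/4

p1 <-> p1 = 1/2 <-> 1/2 = 1
p3 -> p3 = 3/4 -> 3/4 = 1
(p1 <-> p1) -> (p3 -> p3) = 1 -> 1 = 1
~p1 = ~1/2 = 1/2
~p2 = ~1/4 = 3/4
~p1 <-> ~p2 = 1/2 <-> 3/4 = 3/4
~(~p1 <-> ~p2) = ~3/4 = 1/4
((p1 <-> p1) -> (p3 -> p3)) -> ~(~p1 <-> ~p2) = 1 -> 1/4 = 1/4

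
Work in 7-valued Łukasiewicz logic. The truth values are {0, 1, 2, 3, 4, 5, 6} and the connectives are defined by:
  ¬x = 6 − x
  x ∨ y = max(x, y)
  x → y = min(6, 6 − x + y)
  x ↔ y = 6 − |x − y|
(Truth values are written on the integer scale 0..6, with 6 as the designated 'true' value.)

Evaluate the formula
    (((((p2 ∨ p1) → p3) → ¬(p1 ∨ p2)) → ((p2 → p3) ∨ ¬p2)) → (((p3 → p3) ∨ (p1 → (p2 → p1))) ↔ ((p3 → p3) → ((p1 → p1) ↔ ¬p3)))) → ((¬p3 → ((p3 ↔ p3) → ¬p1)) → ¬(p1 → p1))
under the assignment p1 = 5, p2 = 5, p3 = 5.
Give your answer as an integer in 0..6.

5

p2 ∨ p1 = 5 ∨ 5 = 5
(p2 ∨ p1) → p3 = 5 → 5 = 6
p1 ∨ p2 = 5 ∨ 5 = 5
¬(p1 ∨ p2) = ¬5 = 1
((p2 ∨ p1) → p3) → ¬(p1 ∨ p2) = 6 → 1 = 1
p2 → p3 = 5 → 5 = 6
¬p2 = ¬5 = 1
(p2 → p3) ∨ ¬p2 = 6 ∨ 1 = 6
(((p2 ∨ p1) → p3) → ¬(p1 ∨ p2)) → ((p2 → p3) ∨ ¬p2) = 1 → 6 = 6
p3 → p3 = 5 → 5 = 6
p2 → p1 = 5 → 5 = 6
p1 → (p2 → p1) = 5 → 6 = 6
(p3 → p3) ∨ (p1 → (p2 → p1)) = 6 ∨ 6 = 6
p3 → p3 = 5 → 5 = 6
p1 → p1 = 5 → 5 = 6
¬p3 = ¬5 = 1
(p1 → p1) ↔ ¬p3 = 6 ↔ 1 = 1
(p3 → p3) → ((p1 → p1) ↔ ¬p3) = 6 → 1 = 1
((p3 → p3) ∨ (p1 → (p2 → p1))) ↔ ((p3 → p3) → ((p1 → p1) ↔ ¬p3)) = 6 ↔ 1 = 1
((((p2 ∨ p1) → p3) → ¬(p1 ∨ p2)) → ((p2 → p3) ∨ ¬p2)) → (((p3 → p3) ∨ (p1 → (p2 → p1))) ↔ ((p3 → p3) → ((p1 → p1) ↔ ¬p3))) = 6 → 1 = 1
¬p3 = ¬5 = 1
p3 ↔ p3 = 5 ↔ 5 = 6
¬p1 = ¬5 = 1
(p3 ↔ p3) → ¬p1 = 6 → 1 = 1
¬p3 → ((p3 ↔ p3) → ¬p1) = 1 → 1 = 6
p1 → p1 = 5 → 5 = 6
¬(p1 → p1) = ¬6 = 0
(¬p3 → ((p3 ↔ p3) → ¬p1)) → ¬(p1 → p1) = 6 → 0 = 0
(((((p2 ∨ p1) → p3) → ¬(p1 ∨ p2)) → ((p2 → p3) ∨ ¬p2)) → (((p3 → p3) ∨ (p1 → (p2 → p1))) ↔ ((p3 → p3) → ((p1 → p1) ↔ ¬p3)))) → ((¬p3 → ((p3 ↔ p3) → ¬p1)) → ¬(p1 → p1)) = 1 → 0 = 5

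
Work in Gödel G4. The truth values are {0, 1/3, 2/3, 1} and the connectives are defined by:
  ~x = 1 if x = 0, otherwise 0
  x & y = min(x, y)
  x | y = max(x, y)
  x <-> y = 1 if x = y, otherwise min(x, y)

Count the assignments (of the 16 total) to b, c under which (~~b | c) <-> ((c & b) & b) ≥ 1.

2

b = 0, c = 0 ↦ 1  ≥
b = 0, c = 1/3 ↦ 0  <
b = 0, c = 2/3 ↦ 0  <
b = 0, c = 1 ↦ 0  <
b = 1/3, c = 0 ↦ 0  <
b = 1/3, c = 1/3 ↦ 1/3  <
b = 1/3, c = 2/3 ↦ 1/3  <
b = 1/3, c = 1 ↦ 1/3  <
b = 2/3, c = 0 ↦ 0  <
b = 2/3, c = 1/3 ↦ 1/3  <
b = 2/3, c = 2/3 ↦ 2/3  <
b = 2/3, c = 1 ↦ 2/3  <
b = 1, c = 0 ↦ 0  <
b = 1, c = 1/3 ↦ 1/3  <
b = 1, c = 2/3 ↦ 2/3  <
b = 1, c = 1 ↦ 1  ≥
So 2 of the 16 assignments meet the threshold.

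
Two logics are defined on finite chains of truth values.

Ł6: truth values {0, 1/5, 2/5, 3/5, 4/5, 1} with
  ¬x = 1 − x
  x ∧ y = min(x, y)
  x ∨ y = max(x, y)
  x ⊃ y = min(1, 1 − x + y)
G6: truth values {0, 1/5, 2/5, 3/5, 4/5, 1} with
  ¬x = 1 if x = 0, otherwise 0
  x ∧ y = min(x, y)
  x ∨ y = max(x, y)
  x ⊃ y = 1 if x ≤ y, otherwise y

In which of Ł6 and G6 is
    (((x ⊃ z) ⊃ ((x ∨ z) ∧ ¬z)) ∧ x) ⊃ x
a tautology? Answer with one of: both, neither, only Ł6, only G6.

In Ł6: every assignment gives 1 — tautology.
In G6: every assignment gives 1 — tautology.

both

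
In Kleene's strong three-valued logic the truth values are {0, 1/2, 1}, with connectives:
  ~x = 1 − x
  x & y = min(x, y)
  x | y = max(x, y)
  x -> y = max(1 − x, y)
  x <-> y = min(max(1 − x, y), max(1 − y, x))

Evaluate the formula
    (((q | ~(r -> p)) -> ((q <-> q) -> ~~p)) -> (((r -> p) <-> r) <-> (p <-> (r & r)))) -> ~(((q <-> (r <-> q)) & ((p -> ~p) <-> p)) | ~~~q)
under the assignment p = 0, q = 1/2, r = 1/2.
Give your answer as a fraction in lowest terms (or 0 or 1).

r -> p = 1/2 -> 0 = 1/2
~(r -> p) = ~1/2 = 1/2
q | ~(r -> p) = 1/2 | 1/2 = 1/2
q <-> q = 1/2 <-> 1/2 = 1/2
~p = ~0 = 1
~~p = ~1 = 0
(q <-> q) -> ~~p = 1/2 -> 0 = 1/2
(q | ~(r -> p)) -> ((q <-> q) -> ~~p) = 1/2 -> 1/2 = 1/2
r -> p = 1/2 -> 0 = 1/2
(r -> p) <-> r = 1/2 <-> 1/2 = 1/2
r & r = 1/2 & 1/2 = 1/2
p <-> (r & r) = 0 <-> 1/2 = 1/2
((r -> p) <-> r) <-> (p <-> (r & r)) = 1/2 <-> 1/2 = 1/2
((q | ~(r -> p)) -> ((q <-> q) -> ~~p)) -> (((r -> p) <-> r) <-> (p <-> (r & r))) = 1/2 -> 1/2 = 1/2
r <-> q = 1/2 <-> 1/2 = 1/2
q <-> (r <-> q) = 1/2 <-> 1/2 = 1/2
~p = ~0 = 1
p -> ~p = 0 -> 1 = 1
(p -> ~p) <-> p = 1 <-> 0 = 0
(q <-> (r <-> q)) & ((p -> ~p) <-> p) = 1/2 & 0 = 0
~q = ~1/2 = 1/2
~~q = ~1/2 = 1/2
~~~q = ~1/2 = 1/2
((q <-> (r <-> q)) & ((p -> ~p) <-> p)) | ~~~q = 0 | 1/2 = 1/2
~(((q <-> (r <-> q)) & ((p -> ~p) <-> p)) | ~~~q) = ~1/2 = 1/2
(((q | ~(r -> p)) -> ((q <-> q) -> ~~p)) -> (((r -> p) <-> r) <-> (p <-> (r & r)))) -> ~(((q <-> (r <-> q)) & ((p -> ~p) <-> p)) | ~~~q) = 1/2 -> 1/2 = 1/2

1/2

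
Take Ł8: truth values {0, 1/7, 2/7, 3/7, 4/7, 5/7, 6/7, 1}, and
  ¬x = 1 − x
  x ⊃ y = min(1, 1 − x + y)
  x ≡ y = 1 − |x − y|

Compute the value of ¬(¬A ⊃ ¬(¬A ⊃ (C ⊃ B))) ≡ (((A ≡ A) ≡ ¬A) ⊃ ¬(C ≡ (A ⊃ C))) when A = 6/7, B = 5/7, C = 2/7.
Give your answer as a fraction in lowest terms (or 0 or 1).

¬A = ¬6/7 = 1/7
¬A = ¬6/7 = 1/7
C ⊃ B = 2/7 ⊃ 5/7 = 1
¬A ⊃ (C ⊃ B) = 1/7 ⊃ 1 = 1
¬(¬A ⊃ (C ⊃ B)) = ¬1 = 0
¬A ⊃ ¬(¬A ⊃ (C ⊃ B)) = 1/7 ⊃ 0 = 6/7
¬(¬A ⊃ ¬(¬A ⊃ (C ⊃ B))) = ¬6/7 = 1/7
A ≡ A = 6/7 ≡ 6/7 = 1
¬A = ¬6/7 = 1/7
(A ≡ A) ≡ ¬A = 1 ≡ 1/7 = 1/7
A ⊃ C = 6/7 ⊃ 2/7 = 3/7
C ≡ (A ⊃ C) = 2/7 ≡ 3/7 = 6/7
¬(C ≡ (A ⊃ C)) = ¬6/7 = 1/7
((A ≡ A) ≡ ¬A) ⊃ ¬(C ≡ (A ⊃ C)) = 1/7 ⊃ 1/7 = 1
¬(¬A ⊃ ¬(¬A ⊃ (C ⊃ B))) ≡ (((A ≡ A) ≡ ¬A) ⊃ ¬(C ≡ (A ⊃ C))) = 1/7 ≡ 1 = 1/7

1/7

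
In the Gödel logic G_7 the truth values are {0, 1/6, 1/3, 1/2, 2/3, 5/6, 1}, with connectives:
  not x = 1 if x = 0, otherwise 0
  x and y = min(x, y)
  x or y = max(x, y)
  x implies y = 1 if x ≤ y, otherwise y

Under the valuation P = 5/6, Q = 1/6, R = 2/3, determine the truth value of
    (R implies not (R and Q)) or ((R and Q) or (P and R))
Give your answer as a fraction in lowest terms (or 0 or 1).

2/3

R and Q = 2/3 and 1/6 = 1/6
not (R and Q) = not 1/6 = 0
R implies not (R and Q) = 2/3 implies 0 = 0
R and Q = 2/3 and 1/6 = 1/6
P and R = 5/6 and 2/3 = 2/3
(R and Q) or (P and R) = 1/6 or 2/3 = 2/3
(R implies not (R and Q)) or ((R and Q) or (P and R)) = 0 or 2/3 = 2/3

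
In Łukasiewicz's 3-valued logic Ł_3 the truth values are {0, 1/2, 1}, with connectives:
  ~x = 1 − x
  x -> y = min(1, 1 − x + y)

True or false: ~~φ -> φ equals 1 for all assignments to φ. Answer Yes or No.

φ = 0 ↦ 1
φ = 1/2 ↦ 1
φ = 1 ↦ 1
Every assignment gives a value ≥ 1.

Yes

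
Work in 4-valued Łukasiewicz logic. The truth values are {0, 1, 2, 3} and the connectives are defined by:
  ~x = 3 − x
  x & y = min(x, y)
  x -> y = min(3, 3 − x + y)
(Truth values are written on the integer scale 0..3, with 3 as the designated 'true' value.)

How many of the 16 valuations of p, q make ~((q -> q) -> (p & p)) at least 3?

4

p = 0, q = 0 ↦ 3  ≥
p = 0, q = 1 ↦ 3  ≥
p = 0, q = 2 ↦ 3  ≥
p = 0, q = 3 ↦ 3  ≥
p = 1, q = 0 ↦ 2  <
p = 1, q = 1 ↦ 2  <
p = 1, q = 2 ↦ 2  <
p = 1, q = 3 ↦ 2  <
p = 2, q = 0 ↦ 1  <
p = 2, q = 1 ↦ 1  <
p = 2, q = 2 ↦ 1  <
p = 2, q = 3 ↦ 1  <
p = 3, q = 0 ↦ 0  <
p = 3, q = 1 ↦ 0  <
p = 3, q = 2 ↦ 0  <
p = 3, q = 3 ↦ 0  <
So 4 of the 16 assignments meet the threshold.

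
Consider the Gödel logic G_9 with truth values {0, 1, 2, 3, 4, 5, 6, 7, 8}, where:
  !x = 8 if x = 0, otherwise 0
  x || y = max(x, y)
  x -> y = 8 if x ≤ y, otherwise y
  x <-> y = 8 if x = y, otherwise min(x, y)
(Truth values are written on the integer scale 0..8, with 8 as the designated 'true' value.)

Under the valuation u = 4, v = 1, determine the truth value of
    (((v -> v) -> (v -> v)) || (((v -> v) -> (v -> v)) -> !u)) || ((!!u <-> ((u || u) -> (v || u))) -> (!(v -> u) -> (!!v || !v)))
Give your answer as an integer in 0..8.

v -> v = 1 -> 1 = 8
v -> v = 1 -> 1 = 8
(v -> v) -> (v -> v) = 8 -> 8 = 8
v -> v = 1 -> 1 = 8
v -> v = 1 -> 1 = 8
(v -> v) -> (v -> v) = 8 -> 8 = 8
!u = !4 = 0
((v -> v) -> (v -> v)) -> !u = 8 -> 0 = 0
((v -> v) -> (v -> v)) || (((v -> v) -> (v -> v)) -> !u) = 8 || 0 = 8
!u = !4 = 0
!!u = !0 = 8
u || u = 4 || 4 = 4
v || u = 1 || 4 = 4
(u || u) -> (v || u) = 4 -> 4 = 8
!!u <-> ((u || u) -> (v || u)) = 8 <-> 8 = 8
v -> u = 1 -> 4 = 8
!(v -> u) = !8 = 0
!v = !1 = 0
!!v = !0 = 8
!v = !1 = 0
!!v || !v = 8 || 0 = 8
!(v -> u) -> (!!v || !v) = 0 -> 8 = 8
(!!u <-> ((u || u) -> (v || u))) -> (!(v -> u) -> (!!v || !v)) = 8 -> 8 = 8
(((v -> v) -> (v -> v)) || (((v -> v) -> (v -> v)) -> !u)) || ((!!u <-> ((u || u) -> (v || u))) -> (!(v -> u) -> (!!v || !v))) = 8 || 8 = 8

8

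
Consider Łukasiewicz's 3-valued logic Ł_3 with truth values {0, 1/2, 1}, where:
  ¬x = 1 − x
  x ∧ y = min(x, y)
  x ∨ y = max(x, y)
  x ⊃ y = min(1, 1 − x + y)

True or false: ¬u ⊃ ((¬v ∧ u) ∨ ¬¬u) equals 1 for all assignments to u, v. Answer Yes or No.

No

Counterexample: take u = 0, v = 0.
¬u = ¬0 = 1
¬v = ¬0 = 1
¬v ∧ u = 1 ∧ 0 = 0
¬u = ¬0 = 1
¬¬u = ¬1 = 0
(¬v ∧ u) ∨ ¬¬u = 0 ∨ 0 = 0
¬u ⊃ ((¬v ∧ u) ∨ ¬¬u) = 1 ⊃ 0 = 0
This gives 0 ≠ 1.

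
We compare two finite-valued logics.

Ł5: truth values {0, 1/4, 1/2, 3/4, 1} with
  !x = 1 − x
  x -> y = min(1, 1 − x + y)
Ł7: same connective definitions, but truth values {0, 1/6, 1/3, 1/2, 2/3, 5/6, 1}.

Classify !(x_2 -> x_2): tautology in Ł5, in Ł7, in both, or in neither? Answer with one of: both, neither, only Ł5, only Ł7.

neither

In Ł5: at x_2 = 0 the value is 0 — not a tautology.
In Ł7: at x_2 = 0 the value is 0 — not a tautology.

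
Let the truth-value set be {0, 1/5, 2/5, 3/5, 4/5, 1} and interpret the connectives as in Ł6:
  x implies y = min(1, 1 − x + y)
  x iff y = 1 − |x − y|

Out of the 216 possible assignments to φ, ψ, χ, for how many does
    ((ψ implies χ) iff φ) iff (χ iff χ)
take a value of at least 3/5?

129

value 1: 36 assignments (counts)
value 4/5: 50 assignments (counts)
value 3/5: 43 assignments (counts)
value 2/5: 36 assignments
value 1/5: 29 assignments
value 0: 22 assignments
So 129 of the 216 assignments meet the threshold.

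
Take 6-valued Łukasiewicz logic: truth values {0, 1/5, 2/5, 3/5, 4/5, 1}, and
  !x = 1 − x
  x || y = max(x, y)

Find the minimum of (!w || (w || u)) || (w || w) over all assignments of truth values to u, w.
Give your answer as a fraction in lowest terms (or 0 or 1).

3/5

Take u = 0, w = 2/5:
!w = !2/5 = 3/5
w || u = 2/5 || 0 = 2/5
!w || (w || u) = 3/5 || 2/5 = 3/5
w || w = 2/5 || 2/5 = 2/5
(!w || (w || u)) || (w || w) = 3/5 || 2/5 = 3/5
No assignment yields a value below 3/5, so this is the minimum.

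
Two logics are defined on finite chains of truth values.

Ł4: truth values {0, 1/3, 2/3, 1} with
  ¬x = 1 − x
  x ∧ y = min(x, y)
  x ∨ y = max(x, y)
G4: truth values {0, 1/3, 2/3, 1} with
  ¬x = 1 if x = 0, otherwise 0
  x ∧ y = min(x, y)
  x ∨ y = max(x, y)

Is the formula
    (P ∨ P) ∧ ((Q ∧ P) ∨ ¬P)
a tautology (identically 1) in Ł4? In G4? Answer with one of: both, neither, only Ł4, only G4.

neither

In Ł4: at P = 0, Q = 0 the value is 0 — not a tautology.
In G4: at P = 0, Q = 0 the value is 0 — not a tautology.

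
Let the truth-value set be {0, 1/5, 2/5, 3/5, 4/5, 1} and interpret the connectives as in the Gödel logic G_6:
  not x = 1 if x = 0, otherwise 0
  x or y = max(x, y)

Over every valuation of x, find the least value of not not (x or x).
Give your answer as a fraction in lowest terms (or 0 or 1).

0

Take x = 0:
x or x = 0 or 0 = 0
not (x or x) = not 0 = 1
not not (x or x) = not 1 = 0
No assignment yields a value below 0, so this is the minimum.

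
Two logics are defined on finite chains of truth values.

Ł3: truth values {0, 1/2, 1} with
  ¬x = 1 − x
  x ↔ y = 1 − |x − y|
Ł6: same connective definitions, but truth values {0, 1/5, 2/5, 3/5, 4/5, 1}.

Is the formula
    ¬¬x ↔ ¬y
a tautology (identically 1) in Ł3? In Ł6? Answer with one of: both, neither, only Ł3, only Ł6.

In Ł3: at x = 0, y = 0 the value is 0 — not a tautology.
In Ł6: at x = 0, y = 0 the value is 0 — not a tautology.

neither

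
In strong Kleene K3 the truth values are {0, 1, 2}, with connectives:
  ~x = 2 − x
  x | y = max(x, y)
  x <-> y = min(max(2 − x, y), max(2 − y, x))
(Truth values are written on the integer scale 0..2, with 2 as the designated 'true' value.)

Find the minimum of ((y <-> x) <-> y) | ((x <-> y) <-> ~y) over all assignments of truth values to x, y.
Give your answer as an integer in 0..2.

1

Take x = 0, y = 1:
y <-> x = 1 <-> 0 = 1
(y <-> x) <-> y = 1 <-> 1 = 1
x <-> y = 0 <-> 1 = 1
~y = ~1 = 1
(x <-> y) <-> ~y = 1 <-> 1 = 1
((y <-> x) <-> y) | ((x <-> y) <-> ~y) = 1 | 1 = 1
No assignment yields a value below 1, so this is the minimum.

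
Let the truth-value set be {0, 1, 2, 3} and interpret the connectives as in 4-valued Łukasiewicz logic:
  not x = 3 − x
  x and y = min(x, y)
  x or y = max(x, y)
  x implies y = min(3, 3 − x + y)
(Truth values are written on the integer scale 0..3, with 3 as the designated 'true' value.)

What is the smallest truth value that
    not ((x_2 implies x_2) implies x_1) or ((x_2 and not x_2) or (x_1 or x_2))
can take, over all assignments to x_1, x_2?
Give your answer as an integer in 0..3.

2

Take x_1 = 1, x_2 = 0:
x_2 implies x_2 = 0 implies 0 = 3
(x_2 implies x_2) implies x_1 = 3 implies 1 = 1
not ((x_2 implies x_2) implies x_1) = not 1 = 2
not x_2 = not 0 = 3
x_2 and not x_2 = 0 and 3 = 0
x_1 or x_2 = 1 or 0 = 1
(x_2 and not x_2) or (x_1 or x_2) = 0 or 1 = 1
not ((x_2 implies x_2) implies x_1) or ((x_2 and not x_2) or (x_1 or x_2)) = 2 or 1 = 2
No assignment yields a value below 2, so this is the minimum.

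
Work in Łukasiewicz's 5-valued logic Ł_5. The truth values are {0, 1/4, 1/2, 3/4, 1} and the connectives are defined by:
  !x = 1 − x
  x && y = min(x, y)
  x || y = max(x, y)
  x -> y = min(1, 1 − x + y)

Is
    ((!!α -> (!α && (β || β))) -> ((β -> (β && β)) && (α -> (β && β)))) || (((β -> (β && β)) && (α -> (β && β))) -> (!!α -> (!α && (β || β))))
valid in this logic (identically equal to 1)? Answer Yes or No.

At α = 1/4, β = 1/4, for instance:
!α = !1/4 = 3/4
!!α = !3/4 = 1/4
!α = !1/4 = 3/4
β || β = 1/4 || 1/4 = 1/4
!α && (β || β) = 3/4 && 1/4 = 1/4
!!α -> (!α && (β || β)) = 1/4 -> 1/4 = 1
β && β = 1/4 && 1/4 = 1/4
β -> (β && β) = 1/4 -> 1/4 = 1
β && β = 1/4 && 1/4 = 1/4
α -> (β && β) = 1/4 -> 1/4 = 1
(β -> (β && β)) && (α -> (β && β)) = 1 && 1 = 1
(!!α -> (!α && (β || β))) -> ((β -> (β && β)) && (α -> (β && β))) = 1 -> 1 = 1
((β -> (β && β)) && (α -> (β && β))) -> (!!α -> (!α && (β || β))) = 1 -> 1 = 1
((!!α -> (!α && (β || β))) -> ((β -> (β && β)) && (α -> (β && β)))) || (((β -> (β && β)) && (α -> (β && β))) -> (!!α -> (!α && (β || β)))) = 1 || 1 = 1
and checking the remaining 24 assignments likewise gives ≥ 1 in every case.

Yes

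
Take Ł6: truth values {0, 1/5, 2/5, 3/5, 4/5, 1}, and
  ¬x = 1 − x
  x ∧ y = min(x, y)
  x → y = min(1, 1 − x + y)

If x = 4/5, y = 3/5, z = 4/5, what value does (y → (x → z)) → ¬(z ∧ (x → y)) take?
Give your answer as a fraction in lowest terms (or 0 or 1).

x → z = 4/5 → 4/5 = 1
y → (x → z) = 3/5 → 1 = 1
x → y = 4/5 → 3/5 = 4/5
z ∧ (x → y) = 4/5 ∧ 4/5 = 4/5
¬(z ∧ (x → y)) = ¬4/5 = 1/5
(y → (x → z)) → ¬(z ∧ (x → y)) = 1 → 1/5 = 1/5

1/5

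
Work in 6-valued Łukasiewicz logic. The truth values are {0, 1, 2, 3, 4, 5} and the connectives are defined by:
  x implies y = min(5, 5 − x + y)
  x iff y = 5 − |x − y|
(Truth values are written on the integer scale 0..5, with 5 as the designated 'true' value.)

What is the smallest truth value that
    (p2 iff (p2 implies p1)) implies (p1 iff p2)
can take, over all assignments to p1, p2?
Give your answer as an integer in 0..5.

3

Take p1 = 0, p2 = 3:
p2 implies p1 = 3 implies 0 = 2
p2 iff (p2 implies p1) = 3 iff 2 = 4
p1 iff p2 = 0 iff 3 = 2
(p2 iff (p2 implies p1)) implies (p1 iff p2) = 4 implies 2 = 3
No assignment yields a value below 3, so this is the minimum.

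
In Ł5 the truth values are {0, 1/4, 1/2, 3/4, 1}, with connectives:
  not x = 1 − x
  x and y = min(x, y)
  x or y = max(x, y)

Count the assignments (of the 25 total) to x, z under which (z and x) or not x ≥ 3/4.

14

value 1: 6 assignments (counts)
value 3/4: 8 assignments (counts)
value 1/2: 7 assignments
value 1/4: 3 assignments
value 0: 1 assignment
So 14 of the 25 assignments meet the threshold.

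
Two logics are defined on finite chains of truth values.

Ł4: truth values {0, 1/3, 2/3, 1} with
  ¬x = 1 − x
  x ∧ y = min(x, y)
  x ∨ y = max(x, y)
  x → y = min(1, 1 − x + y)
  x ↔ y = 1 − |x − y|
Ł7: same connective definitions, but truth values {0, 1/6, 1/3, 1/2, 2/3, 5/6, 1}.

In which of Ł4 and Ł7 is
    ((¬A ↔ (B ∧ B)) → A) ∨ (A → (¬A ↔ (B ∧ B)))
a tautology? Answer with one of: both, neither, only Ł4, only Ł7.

both

In Ł4: every assignment gives 1 — tautology.
In Ł7: every assignment gives 1 — tautology.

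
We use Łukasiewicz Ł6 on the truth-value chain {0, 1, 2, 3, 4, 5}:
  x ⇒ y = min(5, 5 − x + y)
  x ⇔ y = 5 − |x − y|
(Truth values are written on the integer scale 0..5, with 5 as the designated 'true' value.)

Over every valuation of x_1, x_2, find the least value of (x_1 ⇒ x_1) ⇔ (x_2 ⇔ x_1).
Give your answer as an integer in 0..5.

0

Take x_1 = 0, x_2 = 5:
x_1 ⇒ x_1 = 0 ⇒ 0 = 5
x_2 ⇔ x_1 = 5 ⇔ 0 = 0
(x_1 ⇒ x_1) ⇔ (x_2 ⇔ x_1) = 5 ⇔ 0 = 0
No assignment yields a value below 0, so this is the minimum.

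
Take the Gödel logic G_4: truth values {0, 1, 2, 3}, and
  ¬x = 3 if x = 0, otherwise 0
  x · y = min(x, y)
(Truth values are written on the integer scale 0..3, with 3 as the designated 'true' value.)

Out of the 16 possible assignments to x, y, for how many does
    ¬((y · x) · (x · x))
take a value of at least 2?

x = 0, y = 0 ↦ 3  ≥
x = 0, y = 1 ↦ 3  ≥
x = 0, y = 2 ↦ 3  ≥
x = 0, y = 3 ↦ 3  ≥
x = 1, y = 0 ↦ 3  ≥
x = 1, y = 1 ↦ 0  <
x = 1, y = 2 ↦ 0  <
x = 1, y = 3 ↦ 0  <
x = 2, y = 0 ↦ 3  ≥
x = 2, y = 1 ↦ 0  <
x = 2, y = 2 ↦ 0  <
x = 2, y = 3 ↦ 0  <
x = 3, y = 0 ↦ 3  ≥
x = 3, y = 1 ↦ 0  <
x = 3, y = 2 ↦ 0  <
x = 3, y = 3 ↦ 0  <
So 7 of the 16 assignments meet the threshold.

7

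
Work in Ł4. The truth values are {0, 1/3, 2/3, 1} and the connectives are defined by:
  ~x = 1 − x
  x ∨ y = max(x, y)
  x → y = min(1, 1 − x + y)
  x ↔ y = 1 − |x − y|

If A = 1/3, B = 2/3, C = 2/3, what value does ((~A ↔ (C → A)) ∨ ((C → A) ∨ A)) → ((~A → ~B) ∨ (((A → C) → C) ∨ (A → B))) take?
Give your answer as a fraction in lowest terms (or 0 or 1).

~A = ~1/3 = 2/3
C → A = 2/3 → 1/3 = 2/3
~A ↔ (C → A) = 2/3 ↔ 2/3 = 1
C → A = 2/3 → 1/3 = 2/3
(C → A) ∨ A = 2/3 ∨ 1/3 = 2/3
(~A ↔ (C → A)) ∨ ((C → A) ∨ A) = 1 ∨ 2/3 = 1
~A = ~1/3 = 2/3
~B = ~2/3 = 1/3
~A → ~B = 2/3 → 1/3 = 2/3
A → C = 1/3 → 2/3 = 1
(A → C) → C = 1 → 2/3 = 2/3
A → B = 1/3 → 2/3 = 1
((A → C) → C) ∨ (A → B) = 2/3 ∨ 1 = 1
(~A → ~B) ∨ (((A → C) → C) ∨ (A → B)) = 2/3 ∨ 1 = 1
((~A ↔ (C → A)) ∨ ((C → A) ∨ A)) → ((~A → ~B) ∨ (((A → C) → C) ∨ (A → B))) = 1 → 1 = 1

1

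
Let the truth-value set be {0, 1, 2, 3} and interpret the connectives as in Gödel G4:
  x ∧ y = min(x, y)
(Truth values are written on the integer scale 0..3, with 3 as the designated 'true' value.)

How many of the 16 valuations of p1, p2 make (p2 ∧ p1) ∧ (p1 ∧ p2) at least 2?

4

p1 = 0, p2 = 0 ↦ 0  <
p1 = 0, p2 = 1 ↦ 0  <
p1 = 0, p2 = 2 ↦ 0  <
p1 = 0, p2 = 3 ↦ 0  <
p1 = 1, p2 = 0 ↦ 0  <
p1 = 1, p2 = 1 ↦ 1  <
p1 = 1, p2 = 2 ↦ 1  <
p1 = 1, p2 = 3 ↦ 1  <
p1 = 2, p2 = 0 ↦ 0  <
p1 = 2, p2 = 1 ↦ 1  <
p1 = 2, p2 = 2 ↦ 2  ≥
p1 = 2, p2 = 3 ↦ 2  ≥
p1 = 3, p2 = 0 ↦ 0  <
p1 = 3, p2 = 1 ↦ 1  <
p1 = 3, p2 = 2 ↦ 2  ≥
p1 = 3, p2 = 3 ↦ 3  ≥
So 4 of the 16 assignments meet the threshold.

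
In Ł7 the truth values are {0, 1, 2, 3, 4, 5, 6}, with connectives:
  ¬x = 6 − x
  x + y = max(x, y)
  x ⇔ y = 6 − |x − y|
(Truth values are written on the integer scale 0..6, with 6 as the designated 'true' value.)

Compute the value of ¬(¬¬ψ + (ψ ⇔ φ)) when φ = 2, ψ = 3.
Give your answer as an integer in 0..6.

1

¬ψ = ¬3 = 3
¬¬ψ = ¬3 = 3
ψ ⇔ φ = 3 ⇔ 2 = 5
¬¬ψ + (ψ ⇔ φ) = 3 + 5 = 5
¬(¬¬ψ + (ψ ⇔ φ)) = ¬5 = 1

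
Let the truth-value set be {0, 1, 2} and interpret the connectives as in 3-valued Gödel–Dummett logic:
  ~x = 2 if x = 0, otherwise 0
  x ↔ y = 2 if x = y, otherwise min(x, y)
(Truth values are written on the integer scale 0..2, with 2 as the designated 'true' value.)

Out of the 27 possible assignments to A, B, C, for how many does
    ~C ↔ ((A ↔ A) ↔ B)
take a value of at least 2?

9

value 2: 9 assignments (counts)
value 1: 3 assignments
value 0: 15 assignments
So 9 of the 27 assignments meet the threshold.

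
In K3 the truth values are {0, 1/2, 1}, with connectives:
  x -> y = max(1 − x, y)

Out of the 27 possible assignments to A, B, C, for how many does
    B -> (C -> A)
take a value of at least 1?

19

value 1: 19 assignments (counts)
value 1/2: 7 assignments
value 0: 1 assignment
So 19 of the 27 assignments meet the threshold.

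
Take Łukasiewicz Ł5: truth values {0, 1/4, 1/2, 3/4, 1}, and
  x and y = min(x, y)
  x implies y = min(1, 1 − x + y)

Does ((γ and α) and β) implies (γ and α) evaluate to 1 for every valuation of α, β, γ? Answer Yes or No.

Yes

At α = 3/4, β = 0, γ = 1/4, for instance:
γ and α = 1/4 and 3/4 = 1/4
(γ and α) and β = 1/4 and 0 = 0
((γ and α) and β) implies (γ and α) = 0 implies 1/4 = 1
and checking the remaining 124 assignments likewise gives ≥ 1 in every case.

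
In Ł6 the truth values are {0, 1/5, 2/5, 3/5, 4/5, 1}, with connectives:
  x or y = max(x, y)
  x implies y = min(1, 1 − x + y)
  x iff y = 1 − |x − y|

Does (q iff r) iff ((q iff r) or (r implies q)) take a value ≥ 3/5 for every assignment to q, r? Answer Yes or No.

No

Counterexample: take q = 3/5, r = 0.
q iff r = 3/5 iff 0 = 2/5
r implies q = 0 implies 3/5 = 1
(q iff r) or (r implies q) = 2/5 or 1 = 1
(q iff r) iff ((q iff r) or (r implies q)) = 2/5 iff 1 = 2/5
This gives 2/5, which is below 3/5.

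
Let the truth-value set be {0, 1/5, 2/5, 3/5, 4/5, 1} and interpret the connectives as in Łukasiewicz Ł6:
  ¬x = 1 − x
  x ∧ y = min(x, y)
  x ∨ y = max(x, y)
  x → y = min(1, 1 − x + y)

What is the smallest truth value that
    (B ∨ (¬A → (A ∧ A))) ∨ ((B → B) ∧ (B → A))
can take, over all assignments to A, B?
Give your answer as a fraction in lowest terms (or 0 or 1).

3/5

Take A = 0, B = 2/5:
¬A = ¬0 = 1
A ∧ A = 0 ∧ 0 = 0
¬A → (A ∧ A) = 1 → 0 = 0
B ∨ (¬A → (A ∧ A)) = 2/5 ∨ 0 = 2/5
B → B = 2/5 → 2/5 = 1
B → A = 2/5 → 0 = 3/5
(B → B) ∧ (B → A) = 1 ∧ 3/5 = 3/5
(B ∨ (¬A → (A ∧ A))) ∨ ((B → B) ∧ (B → A)) = 2/5 ∨ 3/5 = 3/5
No assignment yields a value below 3/5, so this is the minimum.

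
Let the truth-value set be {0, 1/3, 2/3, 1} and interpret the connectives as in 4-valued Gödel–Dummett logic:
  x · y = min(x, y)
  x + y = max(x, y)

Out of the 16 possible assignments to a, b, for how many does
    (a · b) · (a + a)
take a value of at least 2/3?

4

a = 0, b = 0 ↦ 0  <
a = 0, b = 1/3 ↦ 0  <
a = 0, b = 2/3 ↦ 0  <
a = 0, b = 1 ↦ 0  <
a = 1/3, b = 0 ↦ 0  <
a = 1/3, b = 1/3 ↦ 1/3  <
a = 1/3, b = 2/3 ↦ 1/3  <
a = 1/3, b = 1 ↦ 1/3  <
a = 2/3, b = 0 ↦ 0  <
a = 2/3, b = 1/3 ↦ 1/3  <
a = 2/3, b = 2/3 ↦ 2/3  ≥
a = 2/3, b = 1 ↦ 2/3  ≥
a = 1, b = 0 ↦ 0  <
a = 1, b = 1/3 ↦ 1/3  <
a = 1, b = 2/3 ↦ 2/3  ≥
a = 1, b = 1 ↦ 1  ≥
So 4 of the 16 assignments meet the threshold.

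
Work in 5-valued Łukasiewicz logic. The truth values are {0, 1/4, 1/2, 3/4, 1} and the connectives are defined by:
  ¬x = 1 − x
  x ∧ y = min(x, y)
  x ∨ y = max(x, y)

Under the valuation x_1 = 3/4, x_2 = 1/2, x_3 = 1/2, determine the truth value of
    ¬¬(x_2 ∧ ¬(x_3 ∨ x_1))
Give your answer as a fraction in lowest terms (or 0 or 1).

1/4

x_3 ∨ x_1 = 1/2 ∨ 3/4 = 3/4
¬(x_3 ∨ x_1) = ¬3/4 = 1/4
x_2 ∧ ¬(x_3 ∨ x_1) = 1/2 ∧ 1/4 = 1/4
¬(x_2 ∧ ¬(x_3 ∨ x_1)) = ¬1/4 = 3/4
¬¬(x_2 ∧ ¬(x_3 ∨ x_1)) = ¬3/4 = 1/4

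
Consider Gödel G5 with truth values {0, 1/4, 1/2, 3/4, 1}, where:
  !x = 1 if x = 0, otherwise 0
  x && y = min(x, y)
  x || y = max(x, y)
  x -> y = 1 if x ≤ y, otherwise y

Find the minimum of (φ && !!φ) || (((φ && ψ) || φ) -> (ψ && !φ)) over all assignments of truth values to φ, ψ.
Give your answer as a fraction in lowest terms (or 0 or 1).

Take φ = 1/4, ψ = 0:
!φ = !1/4 = 0
!!φ = !0 = 1
φ && !!φ = 1/4 && 1 = 1/4
φ && ψ = 1/4 && 0 = 0
(φ && ψ) || φ = 0 || 1/4 = 1/4
!φ = !1/4 = 0
ψ && !φ = 0 && 0 = 0
((φ && ψ) || φ) -> (ψ && !φ) = 1/4 -> 0 = 0
(φ && !!φ) || (((φ && ψ) || φ) -> (ψ && !φ)) = 1/4 || 0 = 1/4
No assignment yields a value below 1/4, so this is the minimum.

1/4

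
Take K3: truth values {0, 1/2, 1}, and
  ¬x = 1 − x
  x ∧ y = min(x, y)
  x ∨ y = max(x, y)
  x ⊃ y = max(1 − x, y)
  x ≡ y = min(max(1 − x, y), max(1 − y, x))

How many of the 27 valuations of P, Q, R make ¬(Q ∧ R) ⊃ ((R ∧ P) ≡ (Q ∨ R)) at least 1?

value 1: 8 assignments (counts)
value 1/2: 15 assignments
value 0: 4 assignments
So 8 of the 27 assignments meet the threshold.

8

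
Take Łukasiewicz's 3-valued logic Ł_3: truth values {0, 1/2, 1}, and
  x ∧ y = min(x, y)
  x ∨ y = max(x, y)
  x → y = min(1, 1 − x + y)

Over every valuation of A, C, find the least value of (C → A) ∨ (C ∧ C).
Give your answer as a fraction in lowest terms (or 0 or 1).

1/2

Take A = 0, C = 1/2:
C → A = 1/2 → 0 = 1/2
C ∧ C = 1/2 ∧ 1/2 = 1/2
(C → A) ∨ (C ∧ C) = 1/2 ∨ 1/2 = 1/2
No assignment yields a value below 1/2, so this is the minimum.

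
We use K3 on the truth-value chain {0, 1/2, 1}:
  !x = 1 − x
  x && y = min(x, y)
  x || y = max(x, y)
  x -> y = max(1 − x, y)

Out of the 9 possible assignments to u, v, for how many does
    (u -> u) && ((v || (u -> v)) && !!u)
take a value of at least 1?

u = 0, v = 0 ↦ 0  <
u = 0, v = 1/2 ↦ 0  <
u = 0, v = 1 ↦ 0  <
u = 1/2, v = 0 ↦ 1/2  <
u = 1/2, v = 1/2 ↦ 1/2  <
u = 1/2, v = 1 ↦ 1/2  <
u = 1, v = 0 ↦ 0  <
u = 1, v = 1/2 ↦ 1/2  <
u = 1, v = 1 ↦ 1  ≥
So 1 of the 9 assignments meets the threshold.

1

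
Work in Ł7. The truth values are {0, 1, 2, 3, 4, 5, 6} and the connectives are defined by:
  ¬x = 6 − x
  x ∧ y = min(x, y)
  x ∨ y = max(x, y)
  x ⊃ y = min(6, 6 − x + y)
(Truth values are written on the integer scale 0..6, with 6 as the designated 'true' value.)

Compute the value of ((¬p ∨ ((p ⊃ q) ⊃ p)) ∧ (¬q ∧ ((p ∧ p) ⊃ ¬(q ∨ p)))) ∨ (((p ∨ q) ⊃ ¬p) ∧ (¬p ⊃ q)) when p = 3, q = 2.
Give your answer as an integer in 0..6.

5

¬p = ¬3 = 3
p ⊃ q = 3 ⊃ 2 = 5
(p ⊃ q) ⊃ p = 5 ⊃ 3 = 4
¬p ∨ ((p ⊃ q) ⊃ p) = 3 ∨ 4 = 4
¬q = ¬2 = 4
p ∧ p = 3 ∧ 3 = 3
q ∨ p = 2 ∨ 3 = 3
¬(q ∨ p) = ¬3 = 3
(p ∧ p) ⊃ ¬(q ∨ p) = 3 ⊃ 3 = 6
¬q ∧ ((p ∧ p) ⊃ ¬(q ∨ p)) = 4 ∧ 6 = 4
(¬p ∨ ((p ⊃ q) ⊃ p)) ∧ (¬q ∧ ((p ∧ p) ⊃ ¬(q ∨ p))) = 4 ∧ 4 = 4
p ∨ q = 3 ∨ 2 = 3
¬p = ¬3 = 3
(p ∨ q) ⊃ ¬p = 3 ⊃ 3 = 6
¬p = ¬3 = 3
¬p ⊃ q = 3 ⊃ 2 = 5
((p ∨ q) ⊃ ¬p) ∧ (¬p ⊃ q) = 6 ∧ 5 = 5
((¬p ∨ ((p ⊃ q) ⊃ p)) ∧ (¬q ∧ ((p ∧ p) ⊃ ¬(q ∨ p)))) ∨ (((p ∨ q) ⊃ ¬p) ∧ (¬p ⊃ q)) = 4 ∨ 5 = 5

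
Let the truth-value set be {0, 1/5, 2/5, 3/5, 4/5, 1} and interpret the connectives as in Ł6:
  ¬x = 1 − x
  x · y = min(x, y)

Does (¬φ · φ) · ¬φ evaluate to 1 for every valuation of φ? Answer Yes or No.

No

Counterexample: take φ = 0.
¬φ = ¬0 = 1
¬φ · φ = 1 · 0 = 0
(¬φ · φ) · ¬φ = 0 · 1 = 0
This gives 0 ≠ 1.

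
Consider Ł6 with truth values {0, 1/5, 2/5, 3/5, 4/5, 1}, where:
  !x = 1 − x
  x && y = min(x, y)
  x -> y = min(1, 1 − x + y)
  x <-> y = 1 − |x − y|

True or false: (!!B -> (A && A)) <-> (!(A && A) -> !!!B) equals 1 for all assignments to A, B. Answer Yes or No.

At A = 4/5, B = 2/5, for instance:
!B = !2/5 = 3/5
!!B = !3/5 = 2/5
A && A = 4/5 && 4/5 = 4/5
!!B -> (A && A) = 2/5 -> 4/5 = 1
!(A && A) = !4/5 = 1/5
!!!B = !2/5 = 3/5
!(A && A) -> !!!B = 1/5 -> 3/5 = 1
(!!B -> (A && A)) <-> (!(A && A) -> !!!B) = 1 <-> 1 = 1
and checking the remaining 35 assignments likewise gives ≥ 1 in every case.

Yes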